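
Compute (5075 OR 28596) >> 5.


Step 1: 5075 | 28596 = 32759
Step 2: 32759 >> 5 = 1023

1023


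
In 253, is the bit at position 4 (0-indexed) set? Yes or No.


0b11111101, bit 4 = 1. Yes

Yes


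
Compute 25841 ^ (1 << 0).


25841 ^ (1 << 0) = 25841 ^ 1 = 25840

25840


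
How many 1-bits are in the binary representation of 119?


0b1110111 has 6 set bits

6


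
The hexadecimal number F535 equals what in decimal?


F535 hex = 62773 decimal

62773


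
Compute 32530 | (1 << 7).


32530 | (1 << 7) = 32530 | 128 = 32658

32658


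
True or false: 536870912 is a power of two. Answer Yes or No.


0b100000000000000000000000000000. Only one bit set => Yes

Yes


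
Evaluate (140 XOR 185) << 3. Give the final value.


Step 1: 140 ^ 185 = 53
Step 2: 53 << 3 = 424

424


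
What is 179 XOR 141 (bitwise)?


0b10110011 ^ 0b10001101 = 0b111110 = 62

62


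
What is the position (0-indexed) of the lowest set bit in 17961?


0b100011000101001. Lowest set bit at position 0

0


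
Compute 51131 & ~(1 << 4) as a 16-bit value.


51131 & ~(1 << 4) = 51115

51115


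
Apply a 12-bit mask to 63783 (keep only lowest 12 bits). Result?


63783 & 4095 = 2343

2343


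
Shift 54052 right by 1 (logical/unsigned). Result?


0b1101001100100100 >> 1 = 0b110100110010010 = 27026

27026


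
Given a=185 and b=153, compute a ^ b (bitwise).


185 ^ 153 = 32

32


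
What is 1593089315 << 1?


0b1011110111101001001110100100011 << 1 = 0b10111101111010010011101001000110 = 3186178630

3186178630


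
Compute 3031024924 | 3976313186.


0b10110100101010011100010100011100 | 0b11101101000000011011100101100010 = 0b11111101101010011111110101111110 = 4255776126

4255776126


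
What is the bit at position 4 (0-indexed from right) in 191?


0b10111111, position 4 = 1

1


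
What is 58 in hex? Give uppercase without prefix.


58 = 3A hex

3A


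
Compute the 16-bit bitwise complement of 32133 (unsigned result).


~0b111110110000101 = 0b1000001001111010 = 33402 (16-bit unsigned)

33402


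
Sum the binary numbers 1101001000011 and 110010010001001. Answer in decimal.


1101001000011 + 110010010001001 = 111111011001100 = 32460

32460


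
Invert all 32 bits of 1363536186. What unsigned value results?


1363536186 ^ 4294967295 = 2931431109

2931431109


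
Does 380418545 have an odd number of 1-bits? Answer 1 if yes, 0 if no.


0b10110101011001011100111110001 has 17 ones => parity 1

1


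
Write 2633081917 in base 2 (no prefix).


2633081917 = 10011100111100011010010000111101 in binary

10011100111100011010010000111101


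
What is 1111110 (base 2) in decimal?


1111110 in decimal = 126

126


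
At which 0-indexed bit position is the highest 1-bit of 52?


0b110100. Highest set bit at position 5

5


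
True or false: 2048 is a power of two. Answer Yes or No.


0b100000000000. Only one bit set => Yes

Yes


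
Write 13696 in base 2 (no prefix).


13696 = 11010110000000 in binary

11010110000000


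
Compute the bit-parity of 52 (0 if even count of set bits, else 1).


0b110100 has 3 ones => parity 1

1


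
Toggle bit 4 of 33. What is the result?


33 ^ (1 << 4) = 33 ^ 16 = 49

49


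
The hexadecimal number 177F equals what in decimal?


177F hex = 6015 decimal

6015


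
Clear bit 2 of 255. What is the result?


255 & ~(1 << 2) = 251

251


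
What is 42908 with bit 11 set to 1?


42908 | (1 << 11) = 42908 | 2048 = 44956

44956


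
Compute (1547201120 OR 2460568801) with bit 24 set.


Step 1: 1547201120 | 2460568801 = 3736694497
Step 2: 3736694497 | (1 << 24) = 3736694497 | 16777216 = 3753471713

3753471713


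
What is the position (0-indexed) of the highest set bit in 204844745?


0b1100001101011010111011001001. Highest set bit at position 27

27


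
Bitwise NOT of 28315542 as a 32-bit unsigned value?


~0b1101100000000111110010110 = 0b11111110010011111111000001101001 = 4266651753 (32-bit unsigned)

4266651753


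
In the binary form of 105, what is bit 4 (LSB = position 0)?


0b1101001, position 4 = 0

0


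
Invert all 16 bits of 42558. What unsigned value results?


42558 ^ 65535 = 22977

22977


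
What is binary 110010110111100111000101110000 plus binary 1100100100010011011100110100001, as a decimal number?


110010110111100111000101110000 + 1100100100010011011100110100001 = 10010111011010000010101100010001 = 2540186385

2540186385


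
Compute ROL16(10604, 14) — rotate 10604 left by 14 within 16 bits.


Rotate 0b10100101101100 left by 14 (16-bit) = 0b101001011011 = 2651

2651


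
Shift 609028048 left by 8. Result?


0b100100010011010000011111010000 << 8 = 0b10010001001101000001111101000000000000 = 155911180288

155911180288


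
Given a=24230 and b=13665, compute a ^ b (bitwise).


24230 ^ 13665 = 27591

27591


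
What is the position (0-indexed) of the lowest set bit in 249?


0b11111001. Lowest set bit at position 0

0


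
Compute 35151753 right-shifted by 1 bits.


0b10000110000101111110001001 >> 1 = 0b1000011000010111111000100 = 17575876

17575876


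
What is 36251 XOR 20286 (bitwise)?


0b1000110110011011 ^ 0b100111100111110 = 0b1100001010100101 = 49829

49829


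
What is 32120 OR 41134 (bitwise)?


0b111110101111000 | 0b1010000010101110 = 0b1111110111111110 = 65022

65022


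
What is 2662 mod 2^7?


2662 & 127 = 102

102


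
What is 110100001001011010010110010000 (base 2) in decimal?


110100001001011010010110010000 in decimal = 874882448

874882448


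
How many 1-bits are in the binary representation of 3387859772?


0b11001001111011101010001100111100 has 18 set bits

18


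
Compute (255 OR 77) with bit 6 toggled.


Step 1: 255 | 77 = 255
Step 2: 255 ^ (1 << 6) = 255 ^ 64 = 191

191


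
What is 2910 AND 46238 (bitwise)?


0b101101011110 & 0b1011010010011110 = 0b11110 = 30

30


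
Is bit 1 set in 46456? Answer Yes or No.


0b1011010101111000, bit 1 = 0. No

No


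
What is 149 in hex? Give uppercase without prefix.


149 = 95 hex

95


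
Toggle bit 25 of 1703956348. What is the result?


1703956348 ^ (1 << 25) = 1703956348 ^ 33554432 = 1737510780

1737510780


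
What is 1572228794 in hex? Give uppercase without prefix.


1572228794 = 5DB64EBA hex

5DB64EBA


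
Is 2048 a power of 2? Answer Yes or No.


0b100000000000. Only one bit set => Yes

Yes


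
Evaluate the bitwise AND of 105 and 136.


0b1101001 & 0b10001000 = 0b1000 = 8

8


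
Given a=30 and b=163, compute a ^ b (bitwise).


30 ^ 163 = 189

189


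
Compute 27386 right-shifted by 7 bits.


0b110101011111010 >> 7 = 0b11010101 = 213

213


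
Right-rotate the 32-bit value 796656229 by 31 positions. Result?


Rotate 0b101111011111000000001001100101 right by 31 (32-bit) = 0b1011110111110000000010011001010 = 1593312458

1593312458


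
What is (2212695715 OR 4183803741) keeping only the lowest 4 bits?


Step 1: 2212695715 | 4183803741 = 4227846143
Step 2: 4227846143 & 15 = 15

15


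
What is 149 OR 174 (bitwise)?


0b10010101 | 0b10101110 = 0b10111111 = 191

191


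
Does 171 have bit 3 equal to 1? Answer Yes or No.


0b10101011, bit 3 = 1. Yes

Yes


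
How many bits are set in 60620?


0b1110110011001100 has 9 set bits

9


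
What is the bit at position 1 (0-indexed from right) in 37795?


0b1001001110100011, position 1 = 1

1


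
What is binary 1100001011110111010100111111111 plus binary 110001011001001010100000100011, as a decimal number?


1100001011110111010100111111111 + 110001011001001010100000100011 = 10010010111000000101001000100010 = 2464174626

2464174626


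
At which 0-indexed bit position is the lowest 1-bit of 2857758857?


0b10101010010101011111000010001001. Lowest set bit at position 0

0


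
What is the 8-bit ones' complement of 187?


187 ^ 255 = 68

68


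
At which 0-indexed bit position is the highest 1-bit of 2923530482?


0b10101110010000011000100011110010. Highest set bit at position 31

31


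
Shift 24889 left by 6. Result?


0b110000100111001 << 6 = 0b110000100111001000000 = 1592896

1592896


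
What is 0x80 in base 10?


80 hex = 128 decimal

128


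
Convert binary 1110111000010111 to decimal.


1110111000010111 in decimal = 60951

60951


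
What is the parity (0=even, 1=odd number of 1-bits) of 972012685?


0b111001111011111011110010001101 has 20 ones => parity 0

0


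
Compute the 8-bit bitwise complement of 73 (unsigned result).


~0b1001001 = 0b10110110 = 182 (8-bit unsigned)

182


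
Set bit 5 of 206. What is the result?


206 | (1 << 5) = 206 | 32 = 238

238


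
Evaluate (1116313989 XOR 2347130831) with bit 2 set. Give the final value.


Step 1: 1116313989 ^ 2347130831 = 3379545674
Step 2: 3379545674 | (1 << 2) = 3379545674 | 4 = 3379545678

3379545678


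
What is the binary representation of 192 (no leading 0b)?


192 = 11000000 in binary

11000000


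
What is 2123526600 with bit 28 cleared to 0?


2123526600 & ~(1 << 28) = 1855091144

1855091144


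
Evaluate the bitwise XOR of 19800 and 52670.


0b100110101011000 ^ 0b1100110110111110 = 0b1000000011100110 = 32998

32998


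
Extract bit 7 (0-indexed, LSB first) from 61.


0b111101, position 7 = 0

0


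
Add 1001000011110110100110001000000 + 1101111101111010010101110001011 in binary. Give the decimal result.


1001000011110110100110001000000 + 1101111101111010010101110001011 = 10111000001110000111011111001011 = 3090708427

3090708427


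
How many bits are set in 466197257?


0b11011110010011001101100001001 has 15 set bits

15


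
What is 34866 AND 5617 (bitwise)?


0b1000100000110010 & 0b1010111110001 = 0b110000 = 48

48


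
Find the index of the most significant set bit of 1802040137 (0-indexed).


0b1101011011010001111001101001001. Highest set bit at position 30

30


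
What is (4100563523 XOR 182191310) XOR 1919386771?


Step 1: 4100563523 ^ 182191310 = 4273317517
Step 2: 4273317517 ^ 1919386771 = 2362581534

2362581534


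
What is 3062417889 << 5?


0b10110110100010001100100111100001 << 5 = 0b1011011010001000110010011110000100000 = 97997372448

97997372448


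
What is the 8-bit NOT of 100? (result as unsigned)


~0b1100100 = 0b10011011 = 155 (8-bit unsigned)

155


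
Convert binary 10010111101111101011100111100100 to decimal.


10010111101111101011100111100100 in decimal = 2545859044

2545859044


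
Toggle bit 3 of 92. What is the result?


92 ^ (1 << 3) = 92 ^ 8 = 84

84


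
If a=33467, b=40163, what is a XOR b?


33467 ^ 40163 = 7768

7768


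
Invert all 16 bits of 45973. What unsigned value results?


45973 ^ 65535 = 19562

19562


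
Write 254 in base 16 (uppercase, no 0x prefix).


254 = FE hex

FE


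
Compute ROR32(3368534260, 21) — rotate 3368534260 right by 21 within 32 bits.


Rotate 0b11001000110001111100000011110100 right by 21 (32-bit) = 0b111110000001111010011001000110 = 1040688710

1040688710


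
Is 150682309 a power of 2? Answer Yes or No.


0b1000111110110011101011000101. Multiple bits set => No

No


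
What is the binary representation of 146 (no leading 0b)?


146 = 10010010 in binary

10010010


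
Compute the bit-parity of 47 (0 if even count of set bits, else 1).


0b101111 has 5 ones => parity 1

1


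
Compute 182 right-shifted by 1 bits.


0b10110110 >> 1 = 0b1011011 = 91

91


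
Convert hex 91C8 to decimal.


91C8 hex = 37320 decimal

37320


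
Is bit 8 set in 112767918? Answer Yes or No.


0b110101110001011001110101110, bit 8 = 1. Yes

Yes


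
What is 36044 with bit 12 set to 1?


36044 | (1 << 12) = 36044 | 4096 = 40140

40140


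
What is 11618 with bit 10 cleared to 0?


11618 & ~(1 << 10) = 10594

10594


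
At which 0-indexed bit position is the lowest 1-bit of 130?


0b10000010. Lowest set bit at position 1

1


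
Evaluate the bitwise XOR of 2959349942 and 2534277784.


0b10110000011001000001100010110110 ^ 0b10010111000011100000001010011000 = 0b100111011010100001101000101110 = 661264942

661264942


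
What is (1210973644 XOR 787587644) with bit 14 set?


Step 1: 1210973644 ^ 787587644 = 1725718512
Step 2: 1725718512 | (1 << 14) = 1725718512 | 16384 = 1725718512

1725718512


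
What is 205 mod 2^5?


205 & 31 = 13

13


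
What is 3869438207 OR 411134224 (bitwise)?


0b11100110101000101111000011111111 | 0b11000100000010110100100010000 = 0b11111110101000111111100111111111 = 4272159231

4272159231


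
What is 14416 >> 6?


0b11100001010000 >> 6 = 0b11100001 = 225

225


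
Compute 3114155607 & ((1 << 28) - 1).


3114155607 & 268435455 = 161365591

161365591


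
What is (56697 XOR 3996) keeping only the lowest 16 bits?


Step 1: 56697 ^ 3996 = 53989
Step 2: 53989 & 65535 = 53989

53989


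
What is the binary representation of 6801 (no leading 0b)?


6801 = 1101010010001 in binary

1101010010001


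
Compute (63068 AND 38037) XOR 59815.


Step 1: 63068 & 38037 = 37908
Step 2: 37908 ^ 59815 = 32179

32179


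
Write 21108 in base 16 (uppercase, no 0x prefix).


21108 = 5274 hex

5274


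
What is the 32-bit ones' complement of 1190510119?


1190510119 ^ 4294967295 = 3104457176

3104457176


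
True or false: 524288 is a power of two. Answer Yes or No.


0b10000000000000000000. Only one bit set => Yes

Yes


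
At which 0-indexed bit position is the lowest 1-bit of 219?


0b11011011. Lowest set bit at position 0

0


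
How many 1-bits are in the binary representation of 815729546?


0b110000100111110000101110001010 has 14 set bits

14


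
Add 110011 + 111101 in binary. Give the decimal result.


110011 + 111101 = 1110000 = 112

112


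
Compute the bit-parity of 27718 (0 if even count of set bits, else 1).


0b110110001000110 has 7 ones => parity 1

1


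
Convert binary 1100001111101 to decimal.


1100001111101 in decimal = 6269

6269


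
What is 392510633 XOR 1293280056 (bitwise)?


0b10111011001010011110010101001 ^ 0b1001101000101011110001100111000 = 0b1011010011100001101111110010001 = 1517346705

1517346705


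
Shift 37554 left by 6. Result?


0b1001001010110010 << 6 = 0b1001001010110010000000 = 2403456

2403456


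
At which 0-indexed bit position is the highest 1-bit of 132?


0b10000100. Highest set bit at position 7

7


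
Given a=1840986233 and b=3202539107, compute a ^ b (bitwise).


1840986233 ^ 3202539107 = 3545884186

3545884186


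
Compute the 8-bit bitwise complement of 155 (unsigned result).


~0b10011011 = 0b1100100 = 100 (8-bit unsigned)

100


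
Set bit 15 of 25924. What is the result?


25924 | (1 << 15) = 25924 | 32768 = 58692

58692


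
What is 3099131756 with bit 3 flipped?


3099131756 ^ (1 << 3) = 3099131756 ^ 8 = 3099131748

3099131748


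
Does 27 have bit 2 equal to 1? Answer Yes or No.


0b11011, bit 2 = 0. No

No


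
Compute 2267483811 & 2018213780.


0b10000111001001110000111010100011 & 0b1111000010010110111111110010100 = 0b110000111010000000 = 200320

200320


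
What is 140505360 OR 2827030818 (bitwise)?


0b1000010111111111000100010000 | 0b10101000100000010001000100100010 = 0b10101000110111111111000100110010 = 2833248562

2833248562


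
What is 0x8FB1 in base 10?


8FB1 hex = 36785 decimal

36785


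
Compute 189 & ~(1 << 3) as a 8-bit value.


189 & ~(1 << 3) = 181

181


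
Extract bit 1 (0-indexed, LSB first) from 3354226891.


0b11000111111011010111000011001011, position 1 = 1

1


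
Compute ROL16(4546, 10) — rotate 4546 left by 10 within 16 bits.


Rotate 0b1000111000010 left by 10 (16-bit) = 0b100001000111 = 2119

2119


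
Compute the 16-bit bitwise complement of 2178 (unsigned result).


~0b100010000010 = 0b1111011101111101 = 63357 (16-bit unsigned)

63357


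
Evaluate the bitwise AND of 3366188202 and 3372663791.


0b11001000101000111111010010101010 & 0b11001001000001101100001111101111 = 0b11001000000000101100000010101010 = 3355623594

3355623594


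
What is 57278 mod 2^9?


57278 & 511 = 446

446


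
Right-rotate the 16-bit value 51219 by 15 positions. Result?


Rotate 0b1100100000010011 right by 15 (16-bit) = 0b1001000000100111 = 36903

36903


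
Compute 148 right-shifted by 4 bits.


0b10010100 >> 4 = 0b1001 = 9

9


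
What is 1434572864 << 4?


0b1010101100000011101100001000000 << 4 = 0b10101011000000111011000010000000000 = 22953165824

22953165824


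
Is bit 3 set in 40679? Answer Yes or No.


0b1001111011100111, bit 3 = 0. No

No


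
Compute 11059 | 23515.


0b10101100110011 | 0b101101111011011 = 0b111101111111011 = 31739

31739


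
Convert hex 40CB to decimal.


40CB hex = 16587 decimal

16587


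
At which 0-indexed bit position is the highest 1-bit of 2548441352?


0b10010111111001100010000100001000. Highest set bit at position 31

31


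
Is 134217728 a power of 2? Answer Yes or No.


0b1000000000000000000000000000. Only one bit set => Yes

Yes


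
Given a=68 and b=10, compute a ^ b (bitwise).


68 ^ 10 = 78

78


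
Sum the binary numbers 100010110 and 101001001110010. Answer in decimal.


100010110 + 101001001110010 = 101001110001000 = 21384

21384


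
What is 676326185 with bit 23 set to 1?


676326185 | (1 << 23) = 676326185 | 8388608 = 684714793

684714793


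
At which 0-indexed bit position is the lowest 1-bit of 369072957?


0b10101111111111001101100111101. Lowest set bit at position 0

0


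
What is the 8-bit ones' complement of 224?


224 ^ 255 = 31

31


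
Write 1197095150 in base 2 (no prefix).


1197095150 = 1000111010110100011100011101110 in binary

1000111010110100011100011101110


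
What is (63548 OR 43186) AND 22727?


Step 1: 63548 | 43186 = 63678
Step 2: 63678 & 22727 = 22662

22662


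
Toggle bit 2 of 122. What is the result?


122 ^ (1 << 2) = 122 ^ 4 = 126

126


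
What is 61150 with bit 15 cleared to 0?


61150 & ~(1 << 15) = 28382

28382


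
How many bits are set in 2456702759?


0b10010010011011100100111100100111 has 17 set bits

17


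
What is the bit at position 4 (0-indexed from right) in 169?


0b10101001, position 4 = 0

0


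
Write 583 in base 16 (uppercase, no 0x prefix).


583 = 247 hex

247


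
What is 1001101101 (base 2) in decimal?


1001101101 in decimal = 621

621


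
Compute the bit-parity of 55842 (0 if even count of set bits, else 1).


0b1101101000100010 has 7 ones => parity 1

1


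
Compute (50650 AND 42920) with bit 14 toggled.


Step 1: 50650 & 42920 = 34184
Step 2: 34184 ^ (1 << 14) = 34184 ^ 16384 = 50568

50568


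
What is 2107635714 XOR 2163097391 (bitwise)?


0b1111101100111111111100000000010 ^ 0b10000000111011100011111100101111 = 0b11111101011100011100011100101101 = 4252092205

4252092205


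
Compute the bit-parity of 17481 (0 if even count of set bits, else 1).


0b100010001001001 has 5 ones => parity 1

1


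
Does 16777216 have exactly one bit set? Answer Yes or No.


0b1000000000000000000000000. Only one bit set => Yes

Yes


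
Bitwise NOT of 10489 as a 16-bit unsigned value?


~0b10100011111001 = 0b1101011100000110 = 55046 (16-bit unsigned)

55046


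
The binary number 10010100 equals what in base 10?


10010100 in decimal = 148

148


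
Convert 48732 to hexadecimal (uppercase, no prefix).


48732 = BE5C hex

BE5C


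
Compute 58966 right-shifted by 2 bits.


0b1110011001010110 >> 2 = 0b11100110010101 = 14741

14741


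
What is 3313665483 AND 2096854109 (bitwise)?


0b11000101100000101000010111001011 & 0b1111100111110110111010001011101 = 0b1000100100000100000010001001001 = 1149371465

1149371465


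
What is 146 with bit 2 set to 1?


146 | (1 << 2) = 146 | 4 = 150

150


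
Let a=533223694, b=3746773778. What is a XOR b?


533223694 ^ 3746773778 = 3231408668

3231408668


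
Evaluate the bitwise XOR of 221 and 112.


0b11011101 ^ 0b1110000 = 0b10101101 = 173

173


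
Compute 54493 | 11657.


0b1101010011011101 | 0b10110110001001 = 0b1111110111011101 = 64989

64989


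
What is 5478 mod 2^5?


5478 & 31 = 6

6


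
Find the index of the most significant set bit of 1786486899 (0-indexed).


0b1101010011110111010000001110011. Highest set bit at position 30

30


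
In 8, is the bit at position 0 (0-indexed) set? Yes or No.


0b1000, bit 0 = 0. No

No


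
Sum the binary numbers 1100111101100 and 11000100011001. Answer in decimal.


1100111101100 + 11000100011001 = 100101100000101 = 19205

19205


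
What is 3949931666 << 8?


0b11101011011011110010110010010010 << 8 = 0b1110101101101111001011001001001000000000 = 1011182506496

1011182506496


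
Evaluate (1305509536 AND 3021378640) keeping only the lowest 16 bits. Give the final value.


Step 1: 1305509536 & 3021378640 = 68162560
Step 2: 68162560 & 65535 = 5120

5120


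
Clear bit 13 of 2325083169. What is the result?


2325083169 & ~(1 << 13) = 2325074977

2325074977


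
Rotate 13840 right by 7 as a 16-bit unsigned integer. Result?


Rotate 0b11011000010000 right by 7 (16-bit) = 0b10000001101100 = 8300

8300


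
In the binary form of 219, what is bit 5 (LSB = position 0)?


0b11011011, position 5 = 0

0


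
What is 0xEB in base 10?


EB hex = 235 decimal

235


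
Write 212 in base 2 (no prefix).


212 = 11010100 in binary

11010100


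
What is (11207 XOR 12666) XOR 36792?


Step 1: 11207 ^ 12666 = 6845
Step 2: 6845 ^ 36792 = 38149

38149


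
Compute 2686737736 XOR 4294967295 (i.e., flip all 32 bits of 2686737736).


2686737736 ^ 4294967295 = 1608229559

1608229559


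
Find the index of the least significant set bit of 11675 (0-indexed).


0b10110110011011. Lowest set bit at position 0

0


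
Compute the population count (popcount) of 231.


0b11100111 has 6 set bits

6


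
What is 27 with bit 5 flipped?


27 ^ (1 << 5) = 27 ^ 32 = 59

59


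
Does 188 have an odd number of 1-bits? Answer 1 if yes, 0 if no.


0b10111100 has 5 ones => parity 1

1


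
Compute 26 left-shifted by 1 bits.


0b11010 << 1 = 0b110100 = 52

52


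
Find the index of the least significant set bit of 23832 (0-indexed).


0b101110100011000. Lowest set bit at position 3

3


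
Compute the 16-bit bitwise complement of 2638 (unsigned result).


~0b101001001110 = 0b1111010110110001 = 62897 (16-bit unsigned)

62897


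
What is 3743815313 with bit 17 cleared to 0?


3743815313 & ~(1 << 17) = 3743684241

3743684241


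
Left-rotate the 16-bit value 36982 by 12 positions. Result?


Rotate 0b1001000001110110 left by 12 (16-bit) = 0b110100100000111 = 26887

26887


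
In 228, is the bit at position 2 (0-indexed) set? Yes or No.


0b11100100, bit 2 = 1. Yes

Yes


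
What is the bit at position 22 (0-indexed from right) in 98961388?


0b101111001100000011111101100, position 22 = 1

1


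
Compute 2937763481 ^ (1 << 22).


2937763481 ^ (1 << 22) = 2937763481 ^ 4194304 = 2941957785

2941957785


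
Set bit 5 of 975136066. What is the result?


975136066 | (1 << 5) = 975136066 | 32 = 975136098

975136098


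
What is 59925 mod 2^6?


59925 & 63 = 21

21


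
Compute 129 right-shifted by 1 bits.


0b10000001 >> 1 = 0b1000000 = 64

64


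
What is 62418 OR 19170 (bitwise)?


0b1111001111010010 | 0b100101011100010 = 0b1111101111110010 = 64498

64498


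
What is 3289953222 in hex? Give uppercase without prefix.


3289953222 = C418B3C6 hex

C418B3C6


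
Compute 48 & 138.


0b110000 & 0b10001010 = 0b0 = 0

0


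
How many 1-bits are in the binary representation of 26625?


0b110100000000001 has 4 set bits

4


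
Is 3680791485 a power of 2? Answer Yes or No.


0b11011011011001000110101110111101. Multiple bits set => No

No


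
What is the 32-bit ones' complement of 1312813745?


1312813745 ^ 4294967295 = 2982153550

2982153550


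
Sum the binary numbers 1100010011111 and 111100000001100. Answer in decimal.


1100010011111 + 111100000001100 = 1001000010101011 = 37035

37035


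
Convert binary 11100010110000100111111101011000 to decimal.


11100010110000100111111101011000 in decimal = 3804397400

3804397400


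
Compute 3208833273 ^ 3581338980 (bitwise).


0b10111111010000101110100011111001 ^ 0b11010101011101101110010101100100 = 0b1101010001101000000110110011101 = 1781796253

1781796253


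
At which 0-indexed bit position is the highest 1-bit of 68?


0b1000100. Highest set bit at position 6

6


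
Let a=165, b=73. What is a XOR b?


165 ^ 73 = 236

236


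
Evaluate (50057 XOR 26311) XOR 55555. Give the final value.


Step 1: 50057 ^ 26311 = 42318
Step 2: 42318 ^ 55555 = 31821

31821


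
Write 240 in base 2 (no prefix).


240 = 11110000 in binary

11110000


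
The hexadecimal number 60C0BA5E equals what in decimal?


60C0BA5E hex = 1623243358 decimal

1623243358


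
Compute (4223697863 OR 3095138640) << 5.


Step 1: 4223697863 | 3095138640 = 4227634135
Step 2: 4227634135 << 5 = 135284292320

135284292320


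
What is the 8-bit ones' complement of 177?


177 ^ 255 = 78

78


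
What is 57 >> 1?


0b111001 >> 1 = 0b11100 = 28

28


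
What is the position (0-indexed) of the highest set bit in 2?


0b10. Highest set bit at position 1

1


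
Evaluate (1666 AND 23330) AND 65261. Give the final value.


Step 1: 1666 & 23330 = 514
Step 2: 514 & 65261 = 512

512


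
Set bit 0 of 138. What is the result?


138 | (1 << 0) = 138 | 1 = 139

139


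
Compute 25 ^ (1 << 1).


25 ^ (1 << 1) = 25 ^ 2 = 27

27


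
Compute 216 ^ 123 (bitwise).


0b11011000 ^ 0b1111011 = 0b10100011 = 163

163


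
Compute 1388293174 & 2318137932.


0b1010010101111111010110000110110 & 0b10001010001010111111101001001100 = 0b10001010111010100000000100 = 36415492

36415492


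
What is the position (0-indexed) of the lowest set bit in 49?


0b110001. Lowest set bit at position 0

0


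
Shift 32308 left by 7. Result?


0b111111000110100 << 7 = 0b1111110001101000000000 = 4135424

4135424


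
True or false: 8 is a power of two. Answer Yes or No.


0b1000. Only one bit set => Yes

Yes


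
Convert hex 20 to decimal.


20 hex = 32 decimal

32


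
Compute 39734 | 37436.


0b1001101100110110 | 0b1001001000111100 = 0b1001101100111110 = 39742

39742


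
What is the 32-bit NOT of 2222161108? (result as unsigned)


~0b10000100011100110111110011010100 = 0b1111011100011001000001100101011 = 2072806187 (32-bit unsigned)

2072806187


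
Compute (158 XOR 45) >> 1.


Step 1: 158 ^ 45 = 179
Step 2: 179 >> 1 = 89

89


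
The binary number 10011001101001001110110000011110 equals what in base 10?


10011001101001001110110000011110 in decimal = 2577722398

2577722398


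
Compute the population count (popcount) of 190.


0b10111110 has 6 set bits

6


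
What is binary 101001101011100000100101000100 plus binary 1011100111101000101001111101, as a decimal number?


101001101011100000100101000100 + 1011100111101000101001111101 = 110101010011001001001111000001 = 894211009

894211009


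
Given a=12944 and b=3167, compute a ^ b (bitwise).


12944 ^ 3167 = 16079

16079


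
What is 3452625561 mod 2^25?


3452625561 & 33554431 = 30073497

30073497


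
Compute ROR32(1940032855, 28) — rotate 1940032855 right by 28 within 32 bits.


Rotate 0b1110011101000101000110101010111 right by 28 (32-bit) = 0b111010001010001101010101110111 = 975754615

975754615


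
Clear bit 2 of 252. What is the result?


252 & ~(1 << 2) = 248

248


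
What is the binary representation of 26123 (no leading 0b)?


26123 = 110011000001011 in binary

110011000001011


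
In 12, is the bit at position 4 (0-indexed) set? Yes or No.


0b1100, bit 4 = 0. No

No


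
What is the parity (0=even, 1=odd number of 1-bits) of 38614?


0b1001011011010110 has 9 ones => parity 1

1


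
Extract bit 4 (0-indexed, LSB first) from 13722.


0b11010110011010, position 4 = 1

1


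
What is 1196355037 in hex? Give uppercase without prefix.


1196355037 = 474EEDDD hex

474EEDDD


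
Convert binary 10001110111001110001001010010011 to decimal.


10001110111001110001001010010011 in decimal = 2397508243

2397508243


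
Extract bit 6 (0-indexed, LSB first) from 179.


0b10110011, position 6 = 0

0


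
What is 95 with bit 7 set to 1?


95 | (1 << 7) = 95 | 128 = 223

223


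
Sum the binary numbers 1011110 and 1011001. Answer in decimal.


1011110 + 1011001 = 10110111 = 183

183


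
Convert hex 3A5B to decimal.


3A5B hex = 14939 decimal

14939


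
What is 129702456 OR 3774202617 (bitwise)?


0b111101110110001101000111000 | 0b11100000111101011100001011111001 = 0b11100111111111111101101011111001 = 3892304633

3892304633


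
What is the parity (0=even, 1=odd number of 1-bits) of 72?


0b1001000 has 2 ones => parity 0

0


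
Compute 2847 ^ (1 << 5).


2847 ^ (1 << 5) = 2847 ^ 32 = 2879

2879


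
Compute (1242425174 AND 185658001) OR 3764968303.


Step 1: 1242425174 & 185658001 = 167830032
Step 2: 167830032 | 3764968303 = 3932748671

3932748671


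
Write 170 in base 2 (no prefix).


170 = 10101010 in binary

10101010


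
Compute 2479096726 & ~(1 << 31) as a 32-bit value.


2479096726 & ~(1 << 31) = 331613078

331613078


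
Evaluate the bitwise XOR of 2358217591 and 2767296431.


0b10001100100011111000101101110111 ^ 0b10100100111100011001011110101111 = 0b101000011111100001110011011000 = 679353560

679353560


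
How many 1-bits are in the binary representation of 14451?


0b11100001110011 has 8 set bits

8


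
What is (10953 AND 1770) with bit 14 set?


Step 1: 10953 & 1770 = 712
Step 2: 712 | (1 << 14) = 712 | 16384 = 17096

17096


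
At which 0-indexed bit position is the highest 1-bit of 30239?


0b111011000011111. Highest set bit at position 14

14


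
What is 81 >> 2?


0b1010001 >> 2 = 0b10100 = 20

20


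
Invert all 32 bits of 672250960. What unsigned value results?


672250960 ^ 4294967295 = 3622716335

3622716335


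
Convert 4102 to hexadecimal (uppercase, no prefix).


4102 = 1006 hex

1006


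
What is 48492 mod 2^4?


48492 & 15 = 12

12


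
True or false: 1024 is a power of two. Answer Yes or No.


0b10000000000. Only one bit set => Yes

Yes


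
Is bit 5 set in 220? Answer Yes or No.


0b11011100, bit 5 = 0. No

No


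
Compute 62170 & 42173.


0b1111001011011010 & 0b1010010010111101 = 0b1010000010011000 = 41112

41112


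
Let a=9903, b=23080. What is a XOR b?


9903 ^ 23080 = 31879

31879


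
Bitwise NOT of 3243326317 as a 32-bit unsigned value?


~0b11000001010100010011101101101101 = 0b111110101011101100010010010010 = 1051640978 (32-bit unsigned)

1051640978


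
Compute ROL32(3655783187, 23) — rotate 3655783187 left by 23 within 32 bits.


Rotate 0b11011001111001101101001100010011 left by 23 (32-bit) = 0b10001001111011001111001101101001 = 2314007401

2314007401


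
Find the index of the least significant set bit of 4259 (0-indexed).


0b1000010100011. Lowest set bit at position 0

0


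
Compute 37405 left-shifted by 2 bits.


0b1001001000011101 << 2 = 0b100100100001110100 = 149620

149620


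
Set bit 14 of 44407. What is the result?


44407 | (1 << 14) = 44407 | 16384 = 60791

60791


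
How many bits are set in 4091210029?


0b11110011110110101110100100101101 has 20 set bits

20


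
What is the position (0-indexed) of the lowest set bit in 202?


0b11001010. Lowest set bit at position 1

1


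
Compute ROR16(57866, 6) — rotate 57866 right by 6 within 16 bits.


Rotate 0b1110001000001010 right by 6 (16-bit) = 0b10101110001000 = 11144

11144


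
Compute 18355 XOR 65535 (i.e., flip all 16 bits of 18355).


18355 ^ 65535 = 47180

47180


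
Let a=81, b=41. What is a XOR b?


81 ^ 41 = 120

120


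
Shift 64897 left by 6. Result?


0b1111110110000001 << 6 = 0b1111110110000001000000 = 4153408

4153408


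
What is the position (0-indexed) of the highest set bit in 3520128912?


0b11010001110100001110011110010000. Highest set bit at position 31

31


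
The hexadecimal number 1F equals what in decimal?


1F hex = 31 decimal

31


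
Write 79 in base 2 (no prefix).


79 = 1001111 in binary

1001111


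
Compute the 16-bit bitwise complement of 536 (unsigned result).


~0b1000011000 = 0b1111110111100111 = 64999 (16-bit unsigned)

64999


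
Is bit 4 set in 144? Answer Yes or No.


0b10010000, bit 4 = 1. Yes

Yes


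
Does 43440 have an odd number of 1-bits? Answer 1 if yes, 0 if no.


0b1010100110110000 has 7 ones => parity 1

1


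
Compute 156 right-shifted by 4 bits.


0b10011100 >> 4 = 0b1001 = 9

9


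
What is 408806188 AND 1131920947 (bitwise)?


0b11000010111011110001100101100 & 0b1000011011101111011111000110011 = 0b10101011010001000100000 = 5612064

5612064


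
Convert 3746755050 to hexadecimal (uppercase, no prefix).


3746755050 = DF52F1EA hex

DF52F1EA


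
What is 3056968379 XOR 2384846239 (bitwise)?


0b10110110001101011010001010111011 ^ 0b10001110001001011101110110011111 = 0b111000000100000111111100100100 = 940605220

940605220


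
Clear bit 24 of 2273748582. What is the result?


2273748582 & ~(1 << 24) = 2256971366

2256971366


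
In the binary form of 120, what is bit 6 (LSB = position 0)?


0b1111000, position 6 = 1

1


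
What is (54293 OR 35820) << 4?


Step 1: 54293 | 35820 = 57341
Step 2: 57341 << 4 = 917456

917456


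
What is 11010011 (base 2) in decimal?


11010011 in decimal = 211

211


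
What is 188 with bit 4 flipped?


188 ^ (1 << 4) = 188 ^ 16 = 172

172


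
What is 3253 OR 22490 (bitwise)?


0b110010110101 | 0b101011111011010 = 0b101111111111111 = 24575

24575


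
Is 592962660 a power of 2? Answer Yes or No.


0b100011010101111110010001100100. Multiple bits set => No

No


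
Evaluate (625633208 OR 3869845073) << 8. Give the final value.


Step 1: 625633208 | 3869845073 = 3890964473
Step 2: 3890964473 << 8 = 996086905088

996086905088


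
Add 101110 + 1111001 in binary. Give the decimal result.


101110 + 1111001 = 10100111 = 167

167


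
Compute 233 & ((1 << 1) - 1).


233 & 1 = 1

1


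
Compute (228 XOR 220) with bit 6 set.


Step 1: 228 ^ 220 = 56
Step 2: 56 | (1 << 6) = 56 | 64 = 120

120


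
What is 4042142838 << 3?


0b11110000111011100011010001110110 << 3 = 0b11110000111011100011010001110110000 = 32337142704

32337142704


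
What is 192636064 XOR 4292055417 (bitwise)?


0b1011011110110110010010100000 ^ 0b11111111110100111001000101111001 = 0b11110100101010001111010111011001 = 4104713689

4104713689


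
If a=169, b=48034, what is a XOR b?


169 ^ 48034 = 47883

47883


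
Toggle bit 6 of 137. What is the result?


137 ^ (1 << 6) = 137 ^ 64 = 201

201


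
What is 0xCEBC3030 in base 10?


CEBC3030 hex = 3468439600 decimal

3468439600


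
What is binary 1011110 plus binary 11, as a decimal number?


1011110 + 11 = 1100001 = 97

97


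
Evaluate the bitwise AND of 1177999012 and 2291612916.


0b1000110001101101101011010100100 & 0b10001000100101110011110011110100 = 0b101100001010010100100 = 1447076

1447076


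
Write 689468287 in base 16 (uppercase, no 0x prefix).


689468287 = 2918737F hex

2918737F


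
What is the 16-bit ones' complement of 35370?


35370 ^ 65535 = 30165

30165


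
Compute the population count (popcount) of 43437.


0b1010100110101101 has 9 set bits

9


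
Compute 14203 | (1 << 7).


14203 | (1 << 7) = 14203 | 128 = 14331

14331


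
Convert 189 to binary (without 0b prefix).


189 = 10111101 in binary

10111101


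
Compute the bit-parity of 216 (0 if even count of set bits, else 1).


0b11011000 has 4 ones => parity 0

0


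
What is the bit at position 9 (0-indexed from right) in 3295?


0b110011011111, position 9 = 0

0


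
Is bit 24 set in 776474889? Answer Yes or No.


0b101110010010000001000100001001, bit 24 = 0. No

No


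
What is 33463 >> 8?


0b1000001010110111 >> 8 = 0b10000010 = 130

130


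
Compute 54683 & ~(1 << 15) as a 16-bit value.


54683 & ~(1 << 15) = 21915

21915


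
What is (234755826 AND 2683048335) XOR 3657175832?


Step 1: 234755826 & 2683048335 = 233574530
Step 2: 233574530 ^ 3657175832 = 3557819290

3557819290


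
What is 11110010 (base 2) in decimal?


11110010 in decimal = 242

242


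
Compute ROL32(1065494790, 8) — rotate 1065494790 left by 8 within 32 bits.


Rotate 0b111111100000100010100100000110 left by 8 (32-bit) = 0b10000010001010010000011000111111 = 2183726655

2183726655


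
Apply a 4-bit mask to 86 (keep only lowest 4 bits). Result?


86 & 15 = 6

6


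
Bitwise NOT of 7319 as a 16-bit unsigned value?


~0b1110010010111 = 0b1110001101101000 = 58216 (16-bit unsigned)

58216


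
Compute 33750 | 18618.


0b1000001111010110 | 0b100100010111010 = 0b1100101111111110 = 52222

52222


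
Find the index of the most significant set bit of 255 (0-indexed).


0b11111111. Highest set bit at position 7

7


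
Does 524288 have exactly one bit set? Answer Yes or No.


0b10000000000000000000. Only one bit set => Yes

Yes


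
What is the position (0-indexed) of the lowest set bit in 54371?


0b1101010001100011. Lowest set bit at position 0

0


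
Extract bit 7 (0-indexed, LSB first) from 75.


0b1001011, position 7 = 0

0


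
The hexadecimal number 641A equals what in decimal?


641A hex = 25626 decimal

25626


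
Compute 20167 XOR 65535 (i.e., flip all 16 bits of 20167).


20167 ^ 65535 = 45368

45368


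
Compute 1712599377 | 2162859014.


0b1100110000101000011000101010001 | 0b10000000111010101001110000000110 = 0b11100110111111101011110101010111 = 3875454295

3875454295


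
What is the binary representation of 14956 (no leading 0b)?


14956 = 11101001101100 in binary

11101001101100


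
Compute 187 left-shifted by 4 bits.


0b10111011 << 4 = 0b101110110000 = 2992

2992


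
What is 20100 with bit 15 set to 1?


20100 | (1 << 15) = 20100 | 32768 = 52868

52868


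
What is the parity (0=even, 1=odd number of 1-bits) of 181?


0b10110101 has 5 ones => parity 1

1


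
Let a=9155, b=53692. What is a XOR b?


9155 ^ 53692 = 62079

62079
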